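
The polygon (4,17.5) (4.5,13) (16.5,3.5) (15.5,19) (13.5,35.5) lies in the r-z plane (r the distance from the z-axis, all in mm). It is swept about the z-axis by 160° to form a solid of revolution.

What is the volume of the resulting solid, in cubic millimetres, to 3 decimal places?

Volume = 6545.217 mm³

Profile (r,z), 5 vertices: (4,17.5) (4.5,13) (16.5,3.5) (15.5,19) (13.5,35.5)
edge 0: (4,17.5)→(4.5,13)  cross = 4·13 − 4.5·17.5 = -26.7500; (r_i+r_j)·cross = 8.5·-26.7500 = -227.3750
edge 1: (4.5,13)→(16.5,3.5)  cross = 4.5·3.5 − 16.5·13 = -198.7500; (r_i+r_j)·cross = 21·-198.7500 = -4173.7500
edge 2: (16.5,3.5)→(15.5,19)  cross = 16.5·19 − 15.5·3.5 = 259.2500; (r_i+r_j)·cross = 32·259.2500 = 8296.0000
edge 3: (15.5,19)→(13.5,35.5)  cross = 15.5·35.5 − 13.5·19 = 293.7500; (r_i+r_j)·cross = 29·293.7500 = 8518.7500
edge 4: (13.5,35.5)→(4,17.5)  cross = 13.5·17.5 − 4·35.5 = 94.2500; (r_i+r_j)·cross = 17.5·94.2500 = 1649.3750
Σcross = 421.7500 → A = |Σcross|/2 = 210.8750 mm²
Σ(r_i+r_j)·cross = 14063.0000 → first moment M = |Σ|/6 = 2343.8333
R_c = M/A = 2343.8333/210.8750 = 11.1148 mm
θ = 160° = 2.792527 rad
V = θ·R_c·A = 2.792527·11.1148·210.8750 = 6545.217 mm³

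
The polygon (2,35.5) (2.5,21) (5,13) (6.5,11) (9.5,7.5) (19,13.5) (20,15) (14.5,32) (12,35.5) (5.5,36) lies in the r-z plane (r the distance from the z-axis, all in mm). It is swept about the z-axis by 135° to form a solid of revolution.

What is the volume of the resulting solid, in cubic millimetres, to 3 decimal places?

Volume = 8365.325 mm³

Profile (r,z), 10 vertices: (2,35.5) (2.5,21) (5,13) (6.5,11) (9.5,7.5) (19,13.5) (20,15) (14.5,32) (12,35.5) (5.5,36)
edge 0: (2,35.5)→(2.5,21)  cross = 2·21 − 2.5·35.5 = -46.7500; (r_i+r_j)·cross = 4.5·-46.7500 = -210.3750
edge 1: (2.5,21)→(5,13)  cross = 2.5·13 − 5·21 = -72.5000; (r_i+r_j)·cross = 7.5·-72.5000 = -543.7500
edge 2: (5,13)→(6.5,11)  cross = 5·11 − 6.5·13 = -29.5000; (r_i+r_j)·cross = 11.5·-29.5000 = -339.2500
edge 3: (6.5,11)→(9.5,7.5)  cross = 6.5·7.5 − 9.5·11 = -55.7500; (r_i+r_j)·cross = 16·-55.7500 = -892.0000
edge 4: (9.5,7.5)→(19,13.5)  cross = 9.5·13.5 − 19·7.5 = -14.2500; (r_i+r_j)·cross = 28.5·-14.2500 = -406.1250
edge 5: (19,13.5)→(20,15)  cross = 19·15 − 20·13.5 = 15.0000; (r_i+r_j)·cross = 39·15.0000 = 585.0000
edge 6: (20,15)→(14.5,32)  cross = 20·32 − 14.5·15 = 422.5000; (r_i+r_j)·cross = 34.5·422.5000 = 14576.2500
edge 7: (14.5,32)→(12,35.5)  cross = 14.5·35.5 − 12·32 = 130.7500; (r_i+r_j)·cross = 26.5·130.7500 = 3464.8750
edge 8: (12,35.5)→(5.5,36)  cross = 12·36 − 5.5·35.5 = 236.7500; (r_i+r_j)·cross = 17.5·236.7500 = 4143.1250
edge 9: (5.5,36)→(2,35.5)  cross = 5.5·35.5 − 2·36 = 123.2500; (r_i+r_j)·cross = 7.5·123.2500 = 924.3750
Σcross = 709.5000 → A = |Σcross|/2 = 354.7500 mm²
Σ(r_i+r_j)·cross = 21302.1250 → first moment M = |Σ|/6 = 3550.3542
R_c = M/A = 3550.3542/354.7500 = 10.0080 mm
θ = 135° = 2.356194 rad
V = θ·R_c·A = 2.356194·10.0080·354.7500 = 8365.325 mm³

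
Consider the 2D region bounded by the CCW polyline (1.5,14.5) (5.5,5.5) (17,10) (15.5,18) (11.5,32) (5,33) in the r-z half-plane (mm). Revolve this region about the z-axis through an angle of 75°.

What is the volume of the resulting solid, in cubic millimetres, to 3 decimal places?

Volume = 3297.581 mm³

Profile (r,z), 6 vertices: (1.5,14.5) (5.5,5.5) (17,10) (15.5,18) (11.5,32) (5,33)
edge 0: (1.5,14.5)→(5.5,5.5)  cross = 1.5·5.5 − 5.5·14.5 = -71.5000; (r_i+r_j)·cross = 7·-71.5000 = -500.5000
edge 1: (5.5,5.5)→(17,10)  cross = 5.5·10 − 17·5.5 = -38.5000; (r_i+r_j)·cross = 22.5·-38.5000 = -866.2500
edge 2: (17,10)→(15.5,18)  cross = 17·18 − 15.5·10 = 151.0000; (r_i+r_j)·cross = 32.5·151.0000 = 4907.5000
edge 3: (15.5,18)→(11.5,32)  cross = 15.5·32 − 11.5·18 = 289.0000; (r_i+r_j)·cross = 27·289.0000 = 7803.0000
edge 4: (11.5,32)→(5,33)  cross = 11.5·33 − 5·32 = 219.5000; (r_i+r_j)·cross = 16.5·219.5000 = 3621.7500
edge 5: (5,33)→(1.5,14.5)  cross = 5·14.5 − 1.5·33 = 23.0000; (r_i+r_j)·cross = 6.5·23.0000 = 149.5000
Σcross = 572.5000 → A = |Σcross|/2 = 286.2500 mm²
Σ(r_i+r_j)·cross = 15115.0000 → first moment M = |Σ|/6 = 2519.1667
R_c = M/A = 2519.1667/286.2500 = 8.8006 mm
θ = 75° = 1.308997 rad
V = θ·R_c·A = 1.308997·8.8006·286.2500 = 3297.581 mm³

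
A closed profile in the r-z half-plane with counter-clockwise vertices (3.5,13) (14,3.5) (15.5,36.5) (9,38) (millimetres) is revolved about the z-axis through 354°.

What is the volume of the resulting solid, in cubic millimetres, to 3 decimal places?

Volume = 17182.055 mm³

Profile (r,z), 4 vertices: (3.5,13) (14,3.5) (15.5,36.5) (9,38)
edge 0: (3.5,13)→(14,3.5)  cross = 3.5·3.5 − 14·13 = -169.7500; (r_i+r_j)·cross = 17.5·-169.7500 = -2970.6250
edge 1: (14,3.5)→(15.5,36.5)  cross = 14·36.5 − 15.5·3.5 = 456.7500; (r_i+r_j)·cross = 29.5·456.7500 = 13474.1250
edge 2: (15.5,36.5)→(9,38)  cross = 15.5·38 − 9·36.5 = 260.5000; (r_i+r_j)·cross = 24.5·260.5000 = 6382.2500
edge 3: (9,38)→(3.5,13)  cross = 9·13 − 3.5·38 = -16.0000; (r_i+r_j)·cross = 12.5·-16.0000 = -200.0000
Σcross = 531.5000 → A = |Σcross|/2 = 265.7500 mm²
Σ(r_i+r_j)·cross = 16685.7500 → first moment M = |Σ|/6 = 2780.9583
R_c = M/A = 2780.9583/265.7500 = 10.4646 mm
θ = 354° = 6.178466 rad
V = θ·R_c·A = 6.178466·10.4646·265.7500 = 17182.055 mm³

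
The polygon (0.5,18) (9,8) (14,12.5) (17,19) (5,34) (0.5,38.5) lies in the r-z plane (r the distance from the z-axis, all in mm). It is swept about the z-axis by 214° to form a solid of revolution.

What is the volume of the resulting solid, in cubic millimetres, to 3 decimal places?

Volume = 7314.384 mm³

Profile (r,z), 6 vertices: (0.5,18) (9,8) (14,12.5) (17,19) (5,34) (0.5,38.5)
edge 0: (0.5,18)→(9,8)  cross = 0.5·8 − 9·18 = -158.0000; (r_i+r_j)·cross = 9.5·-158.0000 = -1501.0000
edge 1: (9,8)→(14,12.5)  cross = 9·12.5 − 14·8 = 0.5000; (r_i+r_j)·cross = 23·0.5000 = 11.5000
edge 2: (14,12.5)→(17,19)  cross = 14·19 − 17·12.5 = 53.5000; (r_i+r_j)·cross = 31·53.5000 = 1658.5000
edge 3: (17,19)→(5,34)  cross = 17·34 − 5·19 = 483.0000; (r_i+r_j)·cross = 22·483.0000 = 10626.0000
edge 4: (5,34)→(0.5,38.5)  cross = 5·38.5 − 0.5·34 = 175.5000; (r_i+r_j)·cross = 5.5·175.5000 = 965.2500
edge 5: (0.5,38.5)→(0.5,18)  cross = 0.5·18 − 0.5·38.5 = -10.2500; (r_i+r_j)·cross = 1·-10.2500 = -10.2500
Σcross = 544.2500 → A = |Σcross|/2 = 272.1250 mm²
Σ(r_i+r_j)·cross = 11750.0000 → first moment M = |Σ|/6 = 1958.3333
R_c = M/A = 1958.3333/272.1250 = 7.1964 mm
θ = 214° = 3.735005 rad
V = θ·R_c·A = 3.735005·7.1964·272.1250 = 7314.384 mm³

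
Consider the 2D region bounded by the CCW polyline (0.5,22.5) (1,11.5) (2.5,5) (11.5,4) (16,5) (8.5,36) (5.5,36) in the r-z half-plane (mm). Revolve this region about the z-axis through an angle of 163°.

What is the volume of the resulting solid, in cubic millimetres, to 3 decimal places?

Volume = 6763.837 mm³

Profile (r,z), 7 vertices: (0.5,22.5) (1,11.5) (2.5,5) (11.5,4) (16,5) (8.5,36) (5.5,36)
edge 0: (0.5,22.5)→(1,11.5)  cross = 0.5·11.5 − 1·22.5 = -16.7500; (r_i+r_j)·cross = 1.5·-16.7500 = -25.1250
edge 1: (1,11.5)→(2.5,5)  cross = 1·5 − 2.5·11.5 = -23.7500; (r_i+r_j)·cross = 3.5·-23.7500 = -83.1250
edge 2: (2.5,5)→(11.5,4)  cross = 2.5·4 − 11.5·5 = -47.5000; (r_i+r_j)·cross = 14·-47.5000 = -665.0000
edge 3: (11.5,4)→(16,5)  cross = 11.5·5 − 16·4 = -6.5000; (r_i+r_j)·cross = 27.5·-6.5000 = -178.7500
edge 4: (16,5)→(8.5,36)  cross = 16·36 − 8.5·5 = 533.5000; (r_i+r_j)·cross = 24.5·533.5000 = 13070.7500
edge 5: (8.5,36)→(5.5,36)  cross = 8.5·36 − 5.5·36 = 108.0000; (r_i+r_j)·cross = 14·108.0000 = 1512.0000
edge 6: (5.5,36)→(0.5,22.5)  cross = 5.5·22.5 − 0.5·36 = 105.7500; (r_i+r_j)·cross = 6·105.7500 = 634.5000
Σcross = 652.7500 → A = |Σcross|/2 = 326.3750 mm²
Σ(r_i+r_j)·cross = 14265.2500 → first moment M = |Σ|/6 = 2377.5417
R_c = M/A = 2377.5417/326.3750 = 7.2847 mm
θ = 163° = 2.844887 rad
V = θ·R_c·A = 2.844887·7.2847·326.3750 = 6763.837 mm³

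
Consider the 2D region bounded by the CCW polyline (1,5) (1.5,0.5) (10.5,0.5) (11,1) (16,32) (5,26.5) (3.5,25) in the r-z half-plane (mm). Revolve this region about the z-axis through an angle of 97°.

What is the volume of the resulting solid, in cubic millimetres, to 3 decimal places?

Volume = 4202.056 mm³

Profile (r,z), 7 vertices: (1,5) (1.5,0.5) (10.5,0.5) (11,1) (16,32) (5,26.5) (3.5,25)
edge 0: (1,5)→(1.5,0.5)  cross = 1·0.5 − 1.5·5 = -7.0000; (r_i+r_j)·cross = 2.5·-7.0000 = -17.5000
edge 1: (1.5,0.5)→(10.5,0.5)  cross = 1.5·0.5 − 10.5·0.5 = -4.5000; (r_i+r_j)·cross = 12·-4.5000 = -54.0000
edge 2: (10.5,0.5)→(11,1)  cross = 10.5·1 − 11·0.5 = 5.0000; (r_i+r_j)·cross = 21.5·5.0000 = 107.5000
edge 3: (11,1)→(16,32)  cross = 11·32 − 16·1 = 336.0000; (r_i+r_j)·cross = 27·336.0000 = 9072.0000
edge 4: (16,32)→(5,26.5)  cross = 16·26.5 − 5·32 = 264.0000; (r_i+r_j)·cross = 21·264.0000 = 5544.0000
edge 5: (5,26.5)→(3.5,25)  cross = 5·25 − 3.5·26.5 = 32.2500; (r_i+r_j)·cross = 8.5·32.2500 = 274.1250
edge 6: (3.5,25)→(1,5)  cross = 3.5·5 − 1·25 = -7.5000; (r_i+r_j)·cross = 4.5·-7.5000 = -33.7500
Σcross = 618.2500 → A = |Σcross|/2 = 309.1250 mm²
Σ(r_i+r_j)·cross = 14892.3750 → first moment M = |Σ|/6 = 2482.0625
R_c = M/A = 2482.0625/309.1250 = 8.0293 mm
θ = 97° = 1.692969 rad
V = θ·R_c·A = 1.692969·8.0293·309.1250 = 4202.056 mm³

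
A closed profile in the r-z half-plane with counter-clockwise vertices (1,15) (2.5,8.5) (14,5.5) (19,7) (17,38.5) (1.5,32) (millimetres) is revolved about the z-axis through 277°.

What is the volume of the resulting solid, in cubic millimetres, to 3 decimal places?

Profile (r,z), 6 vertices: (1,15) (2.5,8.5) (14,5.5) (19,7) (17,38.5) (1.5,32)
edge 0: (1,15)→(2.5,8.5)  cross = 1·8.5 − 2.5·15 = -29.0000; (r_i+r_j)·cross = 3.5·-29.0000 = -101.5000
edge 1: (2.5,8.5)→(14,5.5)  cross = 2.5·5.5 − 14·8.5 = -105.2500; (r_i+r_j)·cross = 16.5·-105.2500 = -1736.6250
edge 2: (14,5.5)→(19,7)  cross = 14·7 − 19·5.5 = -6.5000; (r_i+r_j)·cross = 33·-6.5000 = -214.5000
edge 3: (19,7)→(17,38.5)  cross = 19·38.5 − 17·7 = 612.5000; (r_i+r_j)·cross = 36·612.5000 = 22050.0000
edge 4: (17,38.5)→(1.5,32)  cross = 17·32 − 1.5·38.5 = 486.2500; (r_i+r_j)·cross = 18.5·486.2500 = 8995.6250
edge 5: (1.5,32)→(1,15)  cross = 1.5·15 − 1·32 = -9.5000; (r_i+r_j)·cross = 2.5·-9.5000 = -23.7500
Σcross = 948.5000 → A = |Σcross|/2 = 474.2500 mm²
Σ(r_i+r_j)·cross = 28969.2500 → first moment M = |Σ|/6 = 4828.2083
R_c = M/A = 4828.2083/474.2500 = 10.1807 mm
θ = 277° = 4.834562 rad
V = θ·R_c·A = 4.834562·10.1807·474.2500 = 23342.273 mm³

Volume = 23342.273 mm³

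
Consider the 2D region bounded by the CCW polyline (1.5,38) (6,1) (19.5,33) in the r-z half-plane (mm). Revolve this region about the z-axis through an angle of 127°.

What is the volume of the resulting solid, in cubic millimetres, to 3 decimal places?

Volume = 6418.627 mm³

Profile (r,z), 3 vertices: (1.5,38) (6,1) (19.5,33)
edge 0: (1.5,38)→(6,1)  cross = 1.5·1 − 6·38 = -226.5000; (r_i+r_j)·cross = 7.5·-226.5000 = -1698.7500
edge 1: (6,1)→(19.5,33)  cross = 6·33 − 19.5·1 = 178.5000; (r_i+r_j)·cross = 25.5·178.5000 = 4551.7500
edge 2: (19.5,33)→(1.5,38)  cross = 19.5·38 − 1.5·33 = 691.5000; (r_i+r_j)·cross = 21·691.5000 = 14521.5000
Σcross = 643.5000 → A = |Σcross|/2 = 321.7500 mm²
Σ(r_i+r_j)·cross = 17374.5000 → first moment M = |Σ|/6 = 2895.7500
R_c = M/A = 2895.7500/321.7500 = 9.0000 mm
θ = 127° = 2.216568 rad
V = θ·R_c·A = 2.216568·9.0000·321.7500 = 6418.627 mm³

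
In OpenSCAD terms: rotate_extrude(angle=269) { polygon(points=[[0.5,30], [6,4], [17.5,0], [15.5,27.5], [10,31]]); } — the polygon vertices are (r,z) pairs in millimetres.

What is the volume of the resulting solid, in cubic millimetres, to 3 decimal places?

Profile (r,z), 5 vertices: (0.5,30) (6,4) (17.5,0) (15.5,27.5) (10,31)
edge 0: (0.5,30)→(6,4)  cross = 0.5·4 − 6·30 = -178.0000; (r_i+r_j)·cross = 6.5·-178.0000 = -1157.0000
edge 1: (6,4)→(17.5,0)  cross = 6·0 − 17.5·4 = -70.0000; (r_i+r_j)·cross = 23.5·-70.0000 = -1645.0000
edge 2: (17.5,0)→(15.5,27.5)  cross = 17.5·27.5 − 15.5·0 = 481.2500; (r_i+r_j)·cross = 33·481.2500 = 15881.2500
edge 3: (15.5,27.5)→(10,31)  cross = 15.5·31 − 10·27.5 = 205.5000; (r_i+r_j)·cross = 25.5·205.5000 = 5240.2500
edge 4: (10,31)→(0.5,30)  cross = 10·30 − 0.5·31 = 284.5000; (r_i+r_j)·cross = 10.5·284.5000 = 2987.2500
Σcross = 723.2500 → A = |Σcross|/2 = 361.6250 mm²
Σ(r_i+r_j)·cross = 21306.7500 → first moment M = |Σ|/6 = 3551.1250
R_c = M/A = 3551.1250/361.6250 = 9.8199 mm
θ = 269° = 4.694936 rad
V = θ·R_c·A = 4.694936·9.8199·361.6250 = 16672.303 mm³

Volume = 16672.303 mm³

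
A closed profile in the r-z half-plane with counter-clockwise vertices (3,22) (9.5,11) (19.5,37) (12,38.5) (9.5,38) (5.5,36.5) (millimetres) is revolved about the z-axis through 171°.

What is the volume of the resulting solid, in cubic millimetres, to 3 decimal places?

Profile (r,z), 6 vertices: (3,22) (9.5,11) (19.5,37) (12,38.5) (9.5,38) (5.5,36.5)
edge 0: (3,22)→(9.5,11)  cross = 3·11 − 9.5·22 = -176.0000; (r_i+r_j)·cross = 12.5·-176.0000 = -2200.0000
edge 1: (9.5,11)→(19.5,37)  cross = 9.5·37 − 19.5·11 = 137.0000; (r_i+r_j)·cross = 29·137.0000 = 3973.0000
edge 2: (19.5,37)→(12,38.5)  cross = 19.5·38.5 − 12·37 = 306.7500; (r_i+r_j)·cross = 31.5·306.7500 = 9662.6250
edge 3: (12,38.5)→(9.5,38)  cross = 12·38 − 9.5·38.5 = 90.2500; (r_i+r_j)·cross = 21.5·90.2500 = 1940.3750
edge 4: (9.5,38)→(5.5,36.5)  cross = 9.5·36.5 − 5.5·38 = 137.7500; (r_i+r_j)·cross = 15·137.7500 = 2066.2500
edge 5: (5.5,36.5)→(3,22)  cross = 5.5·22 − 3·36.5 = 11.5000; (r_i+r_j)·cross = 8.5·11.5000 = 97.7500
Σcross = 507.2500 → A = |Σcross|/2 = 253.6250 mm²
Σ(r_i+r_j)·cross = 15540.0000 → first moment M = |Σ|/6 = 2590.0000
R_c = M/A = 2590.0000/253.6250 = 10.2119 mm
θ = 171° = 2.984513 rad
V = θ·R_c·A = 2.984513·10.2119·253.6250 = 7729.889 mm³

Volume = 7729.889 mm³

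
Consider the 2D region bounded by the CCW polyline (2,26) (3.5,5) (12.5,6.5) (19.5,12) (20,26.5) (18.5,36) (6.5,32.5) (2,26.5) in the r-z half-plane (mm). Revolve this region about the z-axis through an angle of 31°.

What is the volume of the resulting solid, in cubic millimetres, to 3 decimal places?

Volume = 2662.731 mm³

Profile (r,z), 8 vertices: (2,26) (3.5,5) (12.5,6.5) (19.5,12) (20,26.5) (18.5,36) (6.5,32.5) (2,26.5)
edge 0: (2,26)→(3.5,5)  cross = 2·5 − 3.5·26 = -81.0000; (r_i+r_j)·cross = 5.5·-81.0000 = -445.5000
edge 1: (3.5,5)→(12.5,6.5)  cross = 3.5·6.5 − 12.5·5 = -39.7500; (r_i+r_j)·cross = 16·-39.7500 = -636.0000
edge 2: (12.5,6.5)→(19.5,12)  cross = 12.5·12 − 19.5·6.5 = 23.2500; (r_i+r_j)·cross = 32·23.2500 = 744.0000
edge 3: (19.5,12)→(20,26.5)  cross = 19.5·26.5 − 20·12 = 276.7500; (r_i+r_j)·cross = 39.5·276.7500 = 10931.6250
edge 4: (20,26.5)→(18.5,36)  cross = 20·36 − 18.5·26.5 = 229.7500; (r_i+r_j)·cross = 38.5·229.7500 = 8845.3750
edge 5: (18.5,36)→(6.5,32.5)  cross = 18.5·32.5 − 6.5·36 = 367.2500; (r_i+r_j)·cross = 25·367.2500 = 9181.2500
edge 6: (6.5,32.5)→(2,26.5)  cross = 6.5·26.5 − 2·32.5 = 107.2500; (r_i+r_j)·cross = 8.5·107.2500 = 911.6250
edge 7: (2,26.5)→(2,26)  cross = 2·26 − 2·26.5 = -1.0000; (r_i+r_j)·cross = 4·-1.0000 = -4.0000
Σcross = 882.5000 → A = |Σcross|/2 = 441.2500 mm²
Σ(r_i+r_j)·cross = 29528.3750 → first moment M = |Σ|/6 = 4921.3958
R_c = M/A = 4921.3958/441.2500 = 11.1533 mm
θ = 31° = 0.541052 rad
V = θ·R_c·A = 0.541052·11.1533·441.2500 = 2662.731 mm³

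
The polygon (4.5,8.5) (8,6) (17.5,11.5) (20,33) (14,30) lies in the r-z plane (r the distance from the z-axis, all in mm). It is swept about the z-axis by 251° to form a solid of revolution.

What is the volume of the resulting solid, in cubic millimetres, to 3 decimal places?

Volume = 12107.918 mm³

Profile (r,z), 5 vertices: (4.5,8.5) (8,6) (17.5,11.5) (20,33) (14,30)
edge 0: (4.5,8.5)→(8,6)  cross = 4.5·6 − 8·8.5 = -41.0000; (r_i+r_j)·cross = 12.5·-41.0000 = -512.5000
edge 1: (8,6)→(17.5,11.5)  cross = 8·11.5 − 17.5·6 = -13.0000; (r_i+r_j)·cross = 25.5·-13.0000 = -331.5000
edge 2: (17.5,11.5)→(20,33)  cross = 17.5·33 − 20·11.5 = 347.5000; (r_i+r_j)·cross = 37.5·347.5000 = 13031.2500
edge 3: (20,33)→(14,30)  cross = 20·30 − 14·33 = 138.0000; (r_i+r_j)·cross = 34·138.0000 = 4692.0000
edge 4: (14,30)→(4.5,8.5)  cross = 14·8.5 − 4.5·30 = -16.0000; (r_i+r_j)·cross = 18.5·-16.0000 = -296.0000
Σcross = 415.5000 → A = |Σcross|/2 = 207.7500 mm²
Σ(r_i+r_j)·cross = 16583.2500 → first moment M = |Σ|/6 = 2763.8750
R_c = M/A = 2763.8750/207.7500 = 13.3039 mm
θ = 251° = 4.380776 rad
V = θ·R_c·A = 4.380776·13.3039·207.7500 = 12107.918 mm³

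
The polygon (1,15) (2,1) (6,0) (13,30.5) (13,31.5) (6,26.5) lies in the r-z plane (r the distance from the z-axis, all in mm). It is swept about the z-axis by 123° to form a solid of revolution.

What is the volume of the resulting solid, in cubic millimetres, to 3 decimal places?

Volume = 2532.813 mm³

Profile (r,z), 6 vertices: (1,15) (2,1) (6,0) (13,30.5) (13,31.5) (6,26.5)
edge 0: (1,15)→(2,1)  cross = 1·1 − 2·15 = -29.0000; (r_i+r_j)·cross = 3·-29.0000 = -87.0000
edge 1: (2,1)→(6,0)  cross = 2·0 − 6·1 = -6.0000; (r_i+r_j)·cross = 8·-6.0000 = -48.0000
edge 2: (6,0)→(13,30.5)  cross = 6·30.5 − 13·0 = 183.0000; (r_i+r_j)·cross = 19·183.0000 = 3477.0000
edge 3: (13,30.5)→(13,31.5)  cross = 13·31.5 − 13·30.5 = 13.0000; (r_i+r_j)·cross = 26·13.0000 = 338.0000
edge 4: (13,31.5)→(6,26.5)  cross = 13·26.5 − 6·31.5 = 155.5000; (r_i+r_j)·cross = 19·155.5000 = 2954.5000
edge 5: (6,26.5)→(1,15)  cross = 6·15 − 1·26.5 = 63.5000; (r_i+r_j)·cross = 7·63.5000 = 444.5000
Σcross = 380.0000 → A = |Σcross|/2 = 190.0000 mm²
Σ(r_i+r_j)·cross = 7079.0000 → first moment M = |Σ|/6 = 1179.8333
R_c = M/A = 1179.8333/190.0000 = 6.2096 mm
θ = 123° = 2.146755 rad
V = θ·R_c·A = 2.146755·6.2096·190.0000 = 2532.813 mm³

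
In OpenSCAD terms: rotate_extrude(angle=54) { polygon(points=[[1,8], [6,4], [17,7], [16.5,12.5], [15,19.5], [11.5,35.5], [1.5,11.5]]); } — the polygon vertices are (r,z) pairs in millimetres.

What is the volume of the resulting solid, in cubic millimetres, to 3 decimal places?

Profile (r,z), 7 vertices: (1,8) (6,4) (17,7) (16.5,12.5) (15,19.5) (11.5,35.5) (1.5,11.5)
edge 0: (1,8)→(6,4)  cross = 1·4 − 6·8 = -44.0000; (r_i+r_j)·cross = 7·-44.0000 = -308.0000
edge 1: (6,4)→(17,7)  cross = 6·7 − 17·4 = -26.0000; (r_i+r_j)·cross = 23·-26.0000 = -598.0000
edge 2: (17,7)→(16.5,12.5)  cross = 17·12.5 − 16.5·7 = 97.0000; (r_i+r_j)·cross = 33.5·97.0000 = 3249.5000
edge 3: (16.5,12.5)→(15,19.5)  cross = 16.5·19.5 − 15·12.5 = 134.2500; (r_i+r_j)·cross = 31.5·134.2500 = 4228.8750
edge 4: (15,19.5)→(11.5,35.5)  cross = 15·35.5 − 11.5·19.5 = 308.2500; (r_i+r_j)·cross = 26.5·308.2500 = 8168.6250
edge 5: (11.5,35.5)→(1.5,11.5)  cross = 11.5·11.5 − 1.5·35.5 = 79.0000; (r_i+r_j)·cross = 13·79.0000 = 1027.0000
edge 6: (1.5,11.5)→(1,8)  cross = 1.5·8 − 1·11.5 = 0.5000; (r_i+r_j)·cross = 2.5·0.5000 = 1.2500
Σcross = 549.0000 → A = |Σcross|/2 = 274.5000 mm²
Σ(r_i+r_j)·cross = 15769.2500 → first moment M = |Σ|/6 = 2628.2083
R_c = M/A = 2628.2083/274.5000 = 9.5745 mm
θ = 54° = 0.942478 rad
V = θ·R_c·A = 0.942478·9.5745·274.5000 = 2477.028 mm³

Volume = 2477.028 mm³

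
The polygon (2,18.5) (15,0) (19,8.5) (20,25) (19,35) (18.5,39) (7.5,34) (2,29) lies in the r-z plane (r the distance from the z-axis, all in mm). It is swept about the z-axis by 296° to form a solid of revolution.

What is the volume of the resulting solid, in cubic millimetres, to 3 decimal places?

Volume = 29170.805 mm³

Profile (r,z), 8 vertices: (2,18.5) (15,0) (19,8.5) (20,25) (19,35) (18.5,39) (7.5,34) (2,29)
edge 0: (2,18.5)→(15,0)  cross = 2·0 − 15·18.5 = -277.5000; (r_i+r_j)·cross = 17·-277.5000 = -4717.5000
edge 1: (15,0)→(19,8.5)  cross = 15·8.5 − 19·0 = 127.5000; (r_i+r_j)·cross = 34·127.5000 = 4335.0000
edge 2: (19,8.5)→(20,25)  cross = 19·25 − 20·8.5 = 305.0000; (r_i+r_j)·cross = 39·305.0000 = 11895.0000
edge 3: (20,25)→(19,35)  cross = 20·35 − 19·25 = 225.0000; (r_i+r_j)·cross = 39·225.0000 = 8775.0000
edge 4: (19,35)→(18.5,39)  cross = 19·39 − 18.5·35 = 93.5000; (r_i+r_j)·cross = 37.5·93.5000 = 3506.2500
edge 5: (18.5,39)→(7.5,34)  cross = 18.5·34 − 7.5·39 = 336.5000; (r_i+r_j)·cross = 26·336.5000 = 8749.0000
edge 6: (7.5,34)→(2,29)  cross = 7.5·29 − 2·34 = 149.5000; (r_i+r_j)·cross = 9.5·149.5000 = 1420.2500
edge 7: (2,29)→(2,18.5)  cross = 2·18.5 − 2·29 = -21.0000; (r_i+r_j)·cross = 4·-21.0000 = -84.0000
Σcross = 938.5000 → A = |Σcross|/2 = 469.2500 mm²
Σ(r_i+r_j)·cross = 33879.0000 → first moment M = |Σ|/6 = 5646.5000
R_c = M/A = 5646.5000/469.2500 = 12.0330 mm
θ = 296° = 5.166175 rad
V = θ·R_c·A = 5.166175·12.0330·469.2500 = 29170.805 mm³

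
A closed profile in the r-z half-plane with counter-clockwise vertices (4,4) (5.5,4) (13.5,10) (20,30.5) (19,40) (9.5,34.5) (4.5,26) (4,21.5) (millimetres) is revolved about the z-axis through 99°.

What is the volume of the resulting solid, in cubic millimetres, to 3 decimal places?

Profile (r,z), 8 vertices: (4,4) (5.5,4) (13.5,10) (20,30.5) (19,40) (9.5,34.5) (4.5,26) (4,21.5)
edge 0: (4,4)→(5.5,4)  cross = 4·4 − 5.5·4 = -6.0000; (r_i+r_j)·cross = 9.5·-6.0000 = -57.0000
edge 1: (5.5,4)→(13.5,10)  cross = 5.5·10 − 13.5·4 = 1.0000; (r_i+r_j)·cross = 19·1.0000 = 19.0000
edge 2: (13.5,10)→(20,30.5)  cross = 13.5·30.5 − 20·10 = 211.7500; (r_i+r_j)·cross = 33.5·211.7500 = 7093.6250
edge 3: (20,30.5)→(19,40)  cross = 20·40 − 19·30.5 = 220.5000; (r_i+r_j)·cross = 39·220.5000 = 8599.5000
edge 4: (19,40)→(9.5,34.5)  cross = 19·34.5 − 9.5·40 = 275.5000; (r_i+r_j)·cross = 28.5·275.5000 = 7851.7500
edge 5: (9.5,34.5)→(4.5,26)  cross = 9.5·26 − 4.5·34.5 = 91.7500; (r_i+r_j)·cross = 14·91.7500 = 1284.5000
edge 6: (4.5,26)→(4,21.5)  cross = 4.5·21.5 − 4·26 = -7.2500; (r_i+r_j)·cross = 8.5·-7.2500 = -61.6250
edge 7: (4,21.5)→(4,4)  cross = 4·4 − 4·21.5 = -70.0000; (r_i+r_j)·cross = 8·-70.0000 = -560.0000
Σcross = 717.2500 → A = |Σcross|/2 = 358.6250 mm²
Σ(r_i+r_j)·cross = 24169.7500 → first moment M = |Σ|/6 = 4028.2917
R_c = M/A = 4028.2917/358.6250 = 11.2326 mm
θ = 99° = 1.727876 rad
V = θ·R_c·A = 1.727876·11.2326·358.6250 = 6960.388 mm³

Volume = 6960.388 mm³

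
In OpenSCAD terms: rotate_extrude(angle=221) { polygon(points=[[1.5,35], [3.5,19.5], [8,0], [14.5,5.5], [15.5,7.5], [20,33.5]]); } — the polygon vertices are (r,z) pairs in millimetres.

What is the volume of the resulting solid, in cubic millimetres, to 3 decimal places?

Profile (r,z), 6 vertices: (1.5,35) (3.5,19.5) (8,0) (14.5,5.5) (15.5,7.5) (20,33.5)
edge 0: (1.5,35)→(3.5,19.5)  cross = 1.5·19.5 − 3.5·35 = -93.2500; (r_i+r_j)·cross = 5·-93.2500 = -466.2500
edge 1: (3.5,19.5)→(8,0)  cross = 3.5·0 − 8·19.5 = -156.0000; (r_i+r_j)·cross = 11.5·-156.0000 = -1794.0000
edge 2: (8,0)→(14.5,5.5)  cross = 8·5.5 − 14.5·0 = 44.0000; (r_i+r_j)·cross = 22.5·44.0000 = 990.0000
edge 3: (14.5,5.5)→(15.5,7.5)  cross = 14.5·7.5 − 15.5·5.5 = 23.5000; (r_i+r_j)·cross = 30·23.5000 = 705.0000
edge 4: (15.5,7.5)→(20,33.5)  cross = 15.5·33.5 − 20·7.5 = 369.2500; (r_i+r_j)·cross = 35.5·369.2500 = 13108.3750
edge 5: (20,33.5)→(1.5,35)  cross = 20·35 − 1.5·33.5 = 649.7500; (r_i+r_j)·cross = 21.5·649.7500 = 13969.6250
Σcross = 837.2500 → A = |Σcross|/2 = 418.6250 mm²
Σ(r_i+r_j)·cross = 26512.7500 → first moment M = |Σ|/6 = 4418.7917
R_c = M/A = 4418.7917/418.6250 = 10.5555 mm
θ = 221° = 3.857178 rad
V = θ·R_c·A = 3.857178·10.5555·418.6250 = 17044.064 mm³

Volume = 17044.064 mm³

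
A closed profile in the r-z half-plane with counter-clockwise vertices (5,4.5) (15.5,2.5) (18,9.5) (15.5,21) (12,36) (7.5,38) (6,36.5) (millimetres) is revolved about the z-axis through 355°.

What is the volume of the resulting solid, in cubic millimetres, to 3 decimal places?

Profile (r,z), 7 vertices: (5,4.5) (15.5,2.5) (18,9.5) (15.5,21) (12,36) (7.5,38) (6,36.5)
edge 0: (5,4.5)→(15.5,2.5)  cross = 5·2.5 − 15.5·4.5 = -57.2500; (r_i+r_j)·cross = 20.5·-57.2500 = -1173.6250
edge 1: (15.5,2.5)→(18,9.5)  cross = 15.5·9.5 − 18·2.5 = 102.2500; (r_i+r_j)·cross = 33.5·102.2500 = 3425.3750
edge 2: (18,9.5)→(15.5,21)  cross = 18·21 − 15.5·9.5 = 230.7500; (r_i+r_j)·cross = 33.5·230.7500 = 7730.1250
edge 3: (15.5,21)→(12,36)  cross = 15.5·36 − 12·21 = 306.0000; (r_i+r_j)·cross = 27.5·306.0000 = 8415.0000
edge 4: (12,36)→(7.5,38)  cross = 12·38 − 7.5·36 = 186.0000; (r_i+r_j)·cross = 19.5·186.0000 = 3627.0000
edge 5: (7.5,38)→(6,36.5)  cross = 7.5·36.5 − 6·38 = 45.7500; (r_i+r_j)·cross = 13.5·45.7500 = 617.6250
edge 6: (6,36.5)→(5,4.5)  cross = 6·4.5 − 5·36.5 = -155.5000; (r_i+r_j)·cross = 11·-155.5000 = -1710.5000
Σcross = 658.0000 → A = |Σcross|/2 = 329.0000 mm²
Σ(r_i+r_j)·cross = 20931.0000 → first moment M = |Σ|/6 = 3488.5000
R_c = M/A = 3488.5000/329.0000 = 10.6033 mm
θ = 355° = 6.195919 rad
V = θ·R_c·A = 6.195919·10.6033·329.0000 = 21614.463 mm³

Volume = 21614.463 mm³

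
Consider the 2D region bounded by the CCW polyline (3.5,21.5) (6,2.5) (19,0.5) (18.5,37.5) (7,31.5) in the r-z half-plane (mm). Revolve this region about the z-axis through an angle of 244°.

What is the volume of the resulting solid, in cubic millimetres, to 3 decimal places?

Volume = 23213.647 mm³

Profile (r,z), 5 vertices: (3.5,21.5) (6,2.5) (19,0.5) (18.5,37.5) (7,31.5)
edge 0: (3.5,21.5)→(6,2.5)  cross = 3.5·2.5 − 6·21.5 = -120.2500; (r_i+r_j)·cross = 9.5·-120.2500 = -1142.3750
edge 1: (6,2.5)→(19,0.5)  cross = 6·0.5 − 19·2.5 = -44.5000; (r_i+r_j)·cross = 25·-44.5000 = -1112.5000
edge 2: (19,0.5)→(18.5,37.5)  cross = 19·37.5 − 18.5·0.5 = 703.2500; (r_i+r_j)·cross = 37.5·703.2500 = 26371.8750
edge 3: (18.5,37.5)→(7,31.5)  cross = 18.5·31.5 − 7·37.5 = 320.2500; (r_i+r_j)·cross = 25.5·320.2500 = 8166.3750
edge 4: (7,31.5)→(3.5,21.5)  cross = 7·21.5 − 3.5·31.5 = 40.2500; (r_i+r_j)·cross = 10.5·40.2500 = 422.6250
Σcross = 899.0000 → A = |Σcross|/2 = 449.5000 mm²
Σ(r_i+r_j)·cross = 32706.0000 → first moment M = |Σ|/6 = 5451.0000
R_c = M/A = 5451.0000/449.5000 = 12.1268 mm
θ = 244° = 4.258603 rad
V = θ·R_c·A = 4.258603·12.1268·449.5000 = 23213.647 mm³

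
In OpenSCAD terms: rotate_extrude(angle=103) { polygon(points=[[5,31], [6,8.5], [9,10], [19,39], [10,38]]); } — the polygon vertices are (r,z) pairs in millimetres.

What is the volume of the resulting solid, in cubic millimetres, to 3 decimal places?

Profile (r,z), 5 vertices: (5,31) (6,8.5) (9,10) (19,39) (10,38)
edge 0: (5,31)→(6,8.5)  cross = 5·8.5 − 6·31 = -143.5000; (r_i+r_j)·cross = 11·-143.5000 = -1578.5000
edge 1: (6,8.5)→(9,10)  cross = 6·10 − 9·8.5 = -16.5000; (r_i+r_j)·cross = 15·-16.5000 = -247.5000
edge 2: (9,10)→(19,39)  cross = 9·39 − 19·10 = 161.0000; (r_i+r_j)·cross = 28·161.0000 = 4508.0000
edge 3: (19,39)→(10,38)  cross = 19·38 − 10·39 = 332.0000; (r_i+r_j)·cross = 29·332.0000 = 9628.0000
edge 4: (10,38)→(5,31)  cross = 10·31 − 5·38 = 120.0000; (r_i+r_j)·cross = 15·120.0000 = 1800.0000
Σcross = 453.0000 → A = |Σcross|/2 = 226.5000 mm²
Σ(r_i+r_j)·cross = 14110.0000 → first moment M = |Σ|/6 = 2351.6667
R_c = M/A = 2351.6667/226.5000 = 10.3826 mm
θ = 103° = 1.797689 rad
V = θ·R_c·A = 1.797689·10.3826·226.5000 = 4227.566 mm³

Volume = 4227.566 mm³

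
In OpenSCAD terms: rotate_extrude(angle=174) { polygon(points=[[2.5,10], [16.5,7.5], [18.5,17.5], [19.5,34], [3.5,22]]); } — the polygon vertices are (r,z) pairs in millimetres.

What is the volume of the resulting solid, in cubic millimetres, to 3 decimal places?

Profile (r,z), 5 vertices: (2.5,10) (16.5,7.5) (18.5,17.5) (19.5,34) (3.5,22)
edge 0: (2.5,10)→(16.5,7.5)  cross = 2.5·7.5 − 16.5·10 = -146.2500; (r_i+r_j)·cross = 19·-146.2500 = -2778.7500
edge 1: (16.5,7.5)→(18.5,17.5)  cross = 16.5·17.5 − 18.5·7.5 = 150.0000; (r_i+r_j)·cross = 35·150.0000 = 5250.0000
edge 2: (18.5,17.5)→(19.5,34)  cross = 18.5·34 − 19.5·17.5 = 287.7500; (r_i+r_j)·cross = 38·287.7500 = 10934.5000
edge 3: (19.5,34)→(3.5,22)  cross = 19.5·22 − 3.5·34 = 310.0000; (r_i+r_j)·cross = 23·310.0000 = 7130.0000
edge 4: (3.5,22)→(2.5,10)  cross = 3.5·10 − 2.5·22 = -20.0000; (r_i+r_j)·cross = 6·-20.0000 = -120.0000
Σcross = 581.5000 → A = |Σcross|/2 = 290.7500 mm²
Σ(r_i+r_j)·cross = 20415.7500 → first moment M = |Σ|/6 = 3402.6250
R_c = M/A = 3402.6250/290.7500 = 11.7029 mm
θ = 174° = 3.036873 rad
V = θ·R_c·A = 3.036873·11.7029·290.7500 = 10333.340 mm³

Volume = 10333.340 mm³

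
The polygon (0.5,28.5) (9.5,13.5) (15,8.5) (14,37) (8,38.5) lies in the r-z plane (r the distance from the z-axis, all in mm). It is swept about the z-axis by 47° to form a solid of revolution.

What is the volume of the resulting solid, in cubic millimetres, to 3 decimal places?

Volume = 1933.390 mm³

Profile (r,z), 5 vertices: (0.5,28.5) (9.5,13.5) (15,8.5) (14,37) (8,38.5)
edge 0: (0.5,28.5)→(9.5,13.5)  cross = 0.5·13.5 − 9.5·28.5 = -264.0000; (r_i+r_j)·cross = 10·-264.0000 = -2640.0000
edge 1: (9.5,13.5)→(15,8.5)  cross = 9.5·8.5 − 15·13.5 = -121.7500; (r_i+r_j)·cross = 24.5·-121.7500 = -2982.8750
edge 2: (15,8.5)→(14,37)  cross = 15·37 − 14·8.5 = 436.0000; (r_i+r_j)·cross = 29·436.0000 = 12644.0000
edge 3: (14,37)→(8,38.5)  cross = 14·38.5 − 8·37 = 243.0000; (r_i+r_j)·cross = 22·243.0000 = 5346.0000
edge 4: (8,38.5)→(0.5,28.5)  cross = 8·28.5 − 0.5·38.5 = 208.7500; (r_i+r_j)·cross = 8.5·208.7500 = 1774.3750
Σcross = 502.0000 → A = |Σcross|/2 = 251.0000 mm²
Σ(r_i+r_j)·cross = 14141.5000 → first moment M = |Σ|/6 = 2356.9167
R_c = M/A = 2356.9167/251.0000 = 9.3901 mm
θ = 47° = 0.820305 rad
V = θ·R_c·A = 0.820305·9.3901·251.0000 = 1933.390 mm³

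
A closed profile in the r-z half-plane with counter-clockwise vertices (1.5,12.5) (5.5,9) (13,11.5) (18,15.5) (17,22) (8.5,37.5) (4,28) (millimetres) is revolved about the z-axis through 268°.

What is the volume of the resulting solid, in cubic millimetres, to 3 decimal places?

Profile (r,z), 7 vertices: (1.5,12.5) (5.5,9) (13,11.5) (18,15.5) (17,22) (8.5,37.5) (4,28)
edge 0: (1.5,12.5)→(5.5,9)  cross = 1.5·9 − 5.5·12.5 = -55.2500; (r_i+r_j)·cross = 7·-55.2500 = -386.7500
edge 1: (5.5,9)→(13,11.5)  cross = 5.5·11.5 − 13·9 = -53.7500; (r_i+r_j)·cross = 18.5·-53.7500 = -994.3750
edge 2: (13,11.5)→(18,15.5)  cross = 13·15.5 − 18·11.5 = -5.5000; (r_i+r_j)·cross = 31·-5.5000 = -170.5000
edge 3: (18,15.5)→(17,22)  cross = 18·22 − 17·15.5 = 132.5000; (r_i+r_j)·cross = 35·132.5000 = 4637.5000
edge 4: (17,22)→(8.5,37.5)  cross = 17·37.5 − 8.5·22 = 450.5000; (r_i+r_j)·cross = 25.5·450.5000 = 11487.7500
edge 5: (8.5,37.5)→(4,28)  cross = 8.5·28 − 4·37.5 = 88.0000; (r_i+r_j)·cross = 12.5·88.0000 = 1100.0000
edge 6: (4,28)→(1.5,12.5)  cross = 4·12.5 − 1.5·28 = 8.0000; (r_i+r_j)·cross = 5.5·8.0000 = 44.0000
Σcross = 564.5000 → A = |Σcross|/2 = 282.2500 mm²
Σ(r_i+r_j)·cross = 15717.6250 → first moment M = |Σ|/6 = 2619.6042
R_c = M/A = 2619.6042/282.2500 = 9.2811 mm
θ = 268° = 4.677482 rad
V = θ·R_c·A = 4.677482·9.2811·282.2500 = 12253.152 mm³

Volume = 12253.152 mm³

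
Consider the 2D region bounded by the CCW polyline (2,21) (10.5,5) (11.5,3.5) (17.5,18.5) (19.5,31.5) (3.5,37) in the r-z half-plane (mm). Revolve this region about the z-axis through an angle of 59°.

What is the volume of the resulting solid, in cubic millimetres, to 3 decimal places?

Volume = 3846.138 mm³

Profile (r,z), 6 vertices: (2,21) (10.5,5) (11.5,3.5) (17.5,18.5) (19.5,31.5) (3.5,37)
edge 0: (2,21)→(10.5,5)  cross = 2·5 − 10.5·21 = -210.5000; (r_i+r_j)·cross = 12.5·-210.5000 = -2631.2500
edge 1: (10.5,5)→(11.5,3.5)  cross = 10.5·3.5 − 11.5·5 = -20.7500; (r_i+r_j)·cross = 22·-20.7500 = -456.5000
edge 2: (11.5,3.5)→(17.5,18.5)  cross = 11.5·18.5 − 17.5·3.5 = 151.5000; (r_i+r_j)·cross = 29·151.5000 = 4393.5000
edge 3: (17.5,18.5)→(19.5,31.5)  cross = 17.5·31.5 − 19.5·18.5 = 190.5000; (r_i+r_j)·cross = 37·190.5000 = 7048.5000
edge 4: (19.5,31.5)→(3.5,37)  cross = 19.5·37 − 3.5·31.5 = 611.2500; (r_i+r_j)·cross = 23·611.2500 = 14058.7500
edge 5: (3.5,37)→(2,21)  cross = 3.5·21 − 2·37 = -0.5000; (r_i+r_j)·cross = 5.5·-0.5000 = -2.7500
Σcross = 721.5000 → A = |Σcross|/2 = 360.7500 mm²
Σ(r_i+r_j)·cross = 22410.2500 → first moment M = |Σ|/6 = 3735.0417
R_c = M/A = 3735.0417/360.7500 = 10.3535 mm
θ = 59° = 1.029744 rad
V = θ·R_c·A = 1.029744·10.3535·360.7500 = 3846.138 mm³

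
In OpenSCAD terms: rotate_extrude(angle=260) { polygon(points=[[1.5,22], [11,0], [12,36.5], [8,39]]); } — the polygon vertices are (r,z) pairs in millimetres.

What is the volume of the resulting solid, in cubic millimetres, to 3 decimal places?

Profile (r,z), 4 vertices: (1.5,22) (11,0) (12,36.5) (8,39)
edge 0: (1.5,22)→(11,0)  cross = 1.5·0 − 11·22 = -242.0000; (r_i+r_j)·cross = 12.5·-242.0000 = -3025.0000
edge 1: (11,0)→(12,36.5)  cross = 11·36.5 − 12·0 = 401.5000; (r_i+r_j)·cross = 23·401.5000 = 9234.5000
edge 2: (12,36.5)→(8,39)  cross = 12·39 − 8·36.5 = 176.0000; (r_i+r_j)·cross = 20·176.0000 = 3520.0000
edge 3: (8,39)→(1.5,22)  cross = 8·22 − 1.5·39 = 117.5000; (r_i+r_j)·cross = 9.5·117.5000 = 1116.2500
Σcross = 453.0000 → A = |Σcross|/2 = 226.5000 mm²
Σ(r_i+r_j)·cross = 10845.7500 → first moment M = |Σ|/6 = 1807.6250
R_c = M/A = 1807.6250/226.5000 = 7.9807 mm
θ = 260° = 4.537856 rad
V = θ·R_c·A = 4.537856·7.9807·226.5000 = 8202.742 mm³

Volume = 8202.742 mm³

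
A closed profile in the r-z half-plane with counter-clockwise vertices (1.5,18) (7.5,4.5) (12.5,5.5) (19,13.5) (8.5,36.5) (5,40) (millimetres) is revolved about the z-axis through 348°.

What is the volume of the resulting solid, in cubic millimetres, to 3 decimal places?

Profile (r,z), 6 vertices: (1.5,18) (7.5,4.5) (12.5,5.5) (19,13.5) (8.5,36.5) (5,40)
edge 0: (1.5,18)→(7.5,4.5)  cross = 1.5·4.5 − 7.5·18 = -128.2500; (r_i+r_j)·cross = 9·-128.2500 = -1154.2500
edge 1: (7.5,4.5)→(12.5,5.5)  cross = 7.5·5.5 − 12.5·4.5 = -15.0000; (r_i+r_j)·cross = 20·-15.0000 = -300.0000
edge 2: (12.5,5.5)→(19,13.5)  cross = 12.5·13.5 − 19·5.5 = 64.2500; (r_i+r_j)·cross = 31.5·64.2500 = 2023.8750
edge 3: (19,13.5)→(8.5,36.5)  cross = 19·36.5 − 8.5·13.5 = 578.7500; (r_i+r_j)·cross = 27.5·578.7500 = 15915.6250
edge 4: (8.5,36.5)→(5,40)  cross = 8.5·40 − 5·36.5 = 157.5000; (r_i+r_j)·cross = 13.5·157.5000 = 2126.2500
edge 5: (5,40)→(1.5,18)  cross = 5·18 − 1.5·40 = 30.0000; (r_i+r_j)·cross = 6.5·30.0000 = 195.0000
Σcross = 687.2500 → A = |Σcross|/2 = 343.6250 mm²
Σ(r_i+r_j)·cross = 18806.5000 → first moment M = |Σ|/6 = 3134.4167
R_c = M/A = 3134.4167/343.6250 = 9.1216 mm
θ = 348° = 6.073746 rad
V = θ·R_c·A = 6.073746·9.1216·343.6250 = 19037.650 mm³

Volume = 19037.650 mm³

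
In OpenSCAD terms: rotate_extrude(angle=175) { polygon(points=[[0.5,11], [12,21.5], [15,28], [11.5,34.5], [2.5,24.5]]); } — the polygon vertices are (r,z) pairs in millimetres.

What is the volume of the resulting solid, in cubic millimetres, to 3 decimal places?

Volume = 3467.869 mm³

Profile (r,z), 5 vertices: (0.5,11) (12,21.5) (15,28) (11.5,34.5) (2.5,24.5)
edge 0: (0.5,11)→(12,21.5)  cross = 0.5·21.5 − 12·11 = -121.2500; (r_i+r_j)·cross = 12.5·-121.2500 = -1515.6250
edge 1: (12,21.5)→(15,28)  cross = 12·28 − 15·21.5 = 13.5000; (r_i+r_j)·cross = 27·13.5000 = 364.5000
edge 2: (15,28)→(11.5,34.5)  cross = 15·34.5 − 11.5·28 = 195.5000; (r_i+r_j)·cross = 26.5·195.5000 = 5180.7500
edge 3: (11.5,34.5)→(2.5,24.5)  cross = 11.5·24.5 − 2.5·34.5 = 195.5000; (r_i+r_j)·cross = 14·195.5000 = 2737.0000
edge 4: (2.5,24.5)→(0.5,11)  cross = 2.5·11 − 0.5·24.5 = 15.2500; (r_i+r_j)·cross = 3·15.2500 = 45.7500
Σcross = 298.5000 → A = |Σcross|/2 = 149.2500 mm²
Σ(r_i+r_j)·cross = 6812.3750 → first moment M = |Σ|/6 = 1135.3958
R_c = M/A = 1135.3958/149.2500 = 7.6073 mm
θ = 175° = 3.054326 rad
V = θ·R_c·A = 3.054326·7.6073·149.2500 = 3467.869 mm³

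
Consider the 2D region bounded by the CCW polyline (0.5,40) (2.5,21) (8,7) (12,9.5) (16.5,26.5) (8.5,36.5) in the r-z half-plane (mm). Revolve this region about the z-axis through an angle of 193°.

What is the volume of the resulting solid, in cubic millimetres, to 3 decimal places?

Profile (r,z), 6 vertices: (0.5,40) (2.5,21) (8,7) (12,9.5) (16.5,26.5) (8.5,36.5)
edge 0: (0.5,40)→(2.5,21)  cross = 0.5·21 − 2.5·40 = -89.5000; (r_i+r_j)·cross = 3·-89.5000 = -268.5000
edge 1: (2.5,21)→(8,7)  cross = 2.5·7 − 8·21 = -150.5000; (r_i+r_j)·cross = 10.5·-150.5000 = -1580.2500
edge 2: (8,7)→(12,9.5)  cross = 8·9.5 − 12·7 = -8.0000; (r_i+r_j)·cross = 20·-8.0000 = -160.0000
edge 3: (12,9.5)→(16.5,26.5)  cross = 12·26.5 − 16.5·9.5 = 161.2500; (r_i+r_j)·cross = 28.5·161.2500 = 4595.6250
edge 4: (16.5,26.5)→(8.5,36.5)  cross = 16.5·36.5 − 8.5·26.5 = 377.0000; (r_i+r_j)·cross = 25·377.0000 = 9425.0000
edge 5: (8.5,36.5)→(0.5,40)  cross = 8.5·40 − 0.5·36.5 = 321.7500; (r_i+r_j)·cross = 9·321.7500 = 2895.7500
Σcross = 612.0000 → A = |Σcross|/2 = 306.0000 mm²
Σ(r_i+r_j)·cross = 14907.6250 → first moment M = |Σ|/6 = 2484.6042
R_c = M/A = 2484.6042/306.0000 = 8.1196 mm
θ = 193° = 3.368485 rad
V = θ·R_c·A = 3.368485·8.1196·306.0000 = 8369.353 mm³

Volume = 8369.353 mm³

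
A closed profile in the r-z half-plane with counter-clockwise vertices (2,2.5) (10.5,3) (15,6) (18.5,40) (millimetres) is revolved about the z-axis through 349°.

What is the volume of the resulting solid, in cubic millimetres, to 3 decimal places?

Volume = 16137.109 mm³

Profile (r,z), 4 vertices: (2,2.5) (10.5,3) (15,6) (18.5,40)
edge 0: (2,2.5)→(10.5,3)  cross = 2·3 − 10.5·2.5 = -20.2500; (r_i+r_j)·cross = 12.5·-20.2500 = -253.1250
edge 1: (10.5,3)→(15,6)  cross = 10.5·6 − 15·3 = 18.0000; (r_i+r_j)·cross = 25.5·18.0000 = 459.0000
edge 2: (15,6)→(18.5,40)  cross = 15·40 − 18.5·6 = 489.0000; (r_i+r_j)·cross = 33.5·489.0000 = 16381.5000
edge 3: (18.5,40)→(2,2.5)  cross = 18.5·2.5 − 2·40 = -33.7500; (r_i+r_j)·cross = 20.5·-33.7500 = -691.8750
Σcross = 453.0000 → A = |Σcross|/2 = 226.5000 mm²
Σ(r_i+r_j)·cross = 15895.5000 → first moment M = |Σ|/6 = 2649.2500
R_c = M/A = 2649.2500/226.5000 = 11.6965 mm
θ = 349° = 6.091199 rad
V = θ·R_c·A = 6.091199·11.6965·226.5000 = 16137.109 mm³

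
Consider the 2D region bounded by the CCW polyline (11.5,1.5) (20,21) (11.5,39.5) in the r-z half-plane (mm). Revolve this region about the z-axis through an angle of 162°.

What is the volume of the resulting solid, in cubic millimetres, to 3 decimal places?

Volume = 6545.037 mm³

Profile (r,z), 3 vertices: (11.5,1.5) (20,21) (11.5,39.5)
edge 0: (11.5,1.5)→(20,21)  cross = 11.5·21 − 20·1.5 = 211.5000; (r_i+r_j)·cross = 31.5·211.5000 = 6662.2500
edge 1: (20,21)→(11.5,39.5)  cross = 20·39.5 − 11.5·21 = 548.5000; (r_i+r_j)·cross = 31.5·548.5000 = 17277.7500
edge 2: (11.5,39.5)→(11.5,1.5)  cross = 11.5·1.5 − 11.5·39.5 = -437.0000; (r_i+r_j)·cross = 23·-437.0000 = -10051.0000
Σcross = 323.0000 → A = |Σcross|/2 = 161.5000 mm²
Σ(r_i+r_j)·cross = 13889.0000 → first moment M = |Σ|/6 = 2314.8333
R_c = M/A = 2314.8333/161.5000 = 14.3333 mm
θ = 162° = 2.827433 rad
V = θ·R_c·A = 2.827433·14.3333·161.5000 = 6545.037 mm³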